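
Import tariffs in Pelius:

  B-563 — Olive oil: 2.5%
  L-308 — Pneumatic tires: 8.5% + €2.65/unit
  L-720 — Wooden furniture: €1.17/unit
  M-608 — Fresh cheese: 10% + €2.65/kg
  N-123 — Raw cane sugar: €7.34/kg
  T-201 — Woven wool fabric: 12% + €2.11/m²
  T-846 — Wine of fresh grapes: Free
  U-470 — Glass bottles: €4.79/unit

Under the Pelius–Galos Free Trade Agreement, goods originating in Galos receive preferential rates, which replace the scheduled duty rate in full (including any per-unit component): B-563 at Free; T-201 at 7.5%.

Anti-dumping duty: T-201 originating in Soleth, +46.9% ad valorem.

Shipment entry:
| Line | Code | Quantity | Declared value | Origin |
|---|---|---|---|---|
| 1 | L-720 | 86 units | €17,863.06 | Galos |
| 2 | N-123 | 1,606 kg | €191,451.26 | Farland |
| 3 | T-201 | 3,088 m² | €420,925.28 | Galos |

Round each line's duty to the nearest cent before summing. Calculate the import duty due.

Line 1 (L-720, Galos, 86 units, €17,863.06):
Base rate for L-720 is €1.17/unit.
Origin Galos is the FTA partner but L-720 is not on the preference list; base rate stands.
Duty = 86 × €1.17 = €100.62.
Line 2 (N-123, Farland, 1,606 kg, €191,451.26):
Base rate for N-123 is €7.34/kg.
Duty = 1,606 × €7.34 = €11,788.04.
Line 3 (T-201, Galos, 3,088 m², €420,925.28):
Base rate for T-201 is 12% + €2.11/m².
Origin Galos qualifies under the Pelius–Galos agreement and T-201 is covered: preferential rate 7.5% applies instead.
The additional-duty order on T-201 targets Soleth, not Galos; it does not apply.
Duty = €420,925.28 × 7.5% = €31,569.40.
Total = €100.62 + €11,788.04 + €31,569.40 = €43,458.06.

€43,458.06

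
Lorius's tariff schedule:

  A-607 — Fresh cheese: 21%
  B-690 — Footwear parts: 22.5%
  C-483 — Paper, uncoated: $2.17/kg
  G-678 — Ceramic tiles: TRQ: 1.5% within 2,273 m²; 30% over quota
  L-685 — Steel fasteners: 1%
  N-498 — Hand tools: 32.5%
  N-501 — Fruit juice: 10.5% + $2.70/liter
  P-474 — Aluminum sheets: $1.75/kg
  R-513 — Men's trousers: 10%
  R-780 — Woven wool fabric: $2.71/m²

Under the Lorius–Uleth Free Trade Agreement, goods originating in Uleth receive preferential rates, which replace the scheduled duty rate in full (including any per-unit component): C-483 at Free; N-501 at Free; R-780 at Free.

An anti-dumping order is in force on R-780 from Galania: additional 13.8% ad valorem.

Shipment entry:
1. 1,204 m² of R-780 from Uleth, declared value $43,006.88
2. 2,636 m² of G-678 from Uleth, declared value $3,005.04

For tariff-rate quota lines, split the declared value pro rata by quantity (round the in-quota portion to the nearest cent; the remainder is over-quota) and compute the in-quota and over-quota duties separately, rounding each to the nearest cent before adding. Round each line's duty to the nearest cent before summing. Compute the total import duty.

$163.02

Line 1 (R-780, Uleth, 1,204 m², $43,006.88):
Base rate for R-780 is $2.71/m².
Origin Uleth qualifies under the Lorius–Uleth agreement and R-780 is covered: preferential rate Free applies instead.
The additional-duty order on R-780 targets Galania, not Uleth; it does not apply.
Duty = $43,006.88 × 0% = $0.00.
Line 2 (G-678, Uleth, 2,636 m², $3,005.04):
Code G-678 is under a tariff-rate quota (threshold 2,273 m²). In-quota: 2,273 m² at 1.5%; over-quota: 363 m² at 30%.
Pro-rata value split: in-quota = $3,005.04 × 2,273/2,636 = $2,591.22; over-quota = $3,005.04 − $2,591.22 = $413.82.
In-quota duty = $2,591.22 × 1.5% = $38.87. Over-quota duty = $413.82 × 30% = $124.15.
Line duty = $38.87 + $124.15 = $163.02.
Total = $0.00 + $163.02 = $163.02.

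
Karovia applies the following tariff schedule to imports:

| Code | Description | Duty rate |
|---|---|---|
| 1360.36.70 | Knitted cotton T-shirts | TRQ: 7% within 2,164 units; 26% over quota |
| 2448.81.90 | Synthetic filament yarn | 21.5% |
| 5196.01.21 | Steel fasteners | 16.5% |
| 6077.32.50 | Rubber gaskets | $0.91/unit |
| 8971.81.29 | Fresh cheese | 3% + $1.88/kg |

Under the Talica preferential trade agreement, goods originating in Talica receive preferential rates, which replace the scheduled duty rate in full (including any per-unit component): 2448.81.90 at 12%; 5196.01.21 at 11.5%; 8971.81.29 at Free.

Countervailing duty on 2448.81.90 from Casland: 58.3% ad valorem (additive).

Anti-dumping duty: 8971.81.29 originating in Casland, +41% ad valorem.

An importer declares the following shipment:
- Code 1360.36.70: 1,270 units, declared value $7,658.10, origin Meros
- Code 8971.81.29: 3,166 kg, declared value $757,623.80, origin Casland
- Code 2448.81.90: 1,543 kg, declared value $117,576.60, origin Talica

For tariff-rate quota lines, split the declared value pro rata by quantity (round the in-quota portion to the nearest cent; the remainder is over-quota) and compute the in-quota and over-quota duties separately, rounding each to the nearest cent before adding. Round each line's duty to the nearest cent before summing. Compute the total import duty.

$353,951.81

Line 1 (1360.36.70, Meros, 1,270 units, $7,658.10):
Code 1360.36.70 is under a tariff-rate quota (threshold 2,164 units). Quantity 1,270 units is within the quota, so the in-quota rate 7% applies to the full value.
Duty = $7,658.10 × 7% = $536.07.
Line 2 (8971.81.29, Casland, 3,166 kg, $757,623.80):
Base rate for 8971.81.29 is 3% + $1.88/kg.
8971.81.29 has an FTA preferential rate, but origin Casland is not Talica; base rate stands.
Additional duty on 8971.81.29 from Casland: +41%. Applied ad valorem rate: 3% + 41% = 44%.
Duty = $757,623.80 × 44% + 3,166 × $1.88 = $339,306.55.
Line 3 (2448.81.90, Talica, 1,543 kg, $117,576.60):
Base rate for 2448.81.90 is 21.5%.
Origin Talica qualifies under the Karovia–Talica agreement and 2448.81.90 is covered: preferential rate 12% applies instead.
The additional-duty order on 2448.81.90 targets Casland, not Talica; it does not apply.
Duty = $117,576.60 × 12% = $14,109.19.
Total = $536.07 + $339,306.55 + $14,109.19 = $353,951.81.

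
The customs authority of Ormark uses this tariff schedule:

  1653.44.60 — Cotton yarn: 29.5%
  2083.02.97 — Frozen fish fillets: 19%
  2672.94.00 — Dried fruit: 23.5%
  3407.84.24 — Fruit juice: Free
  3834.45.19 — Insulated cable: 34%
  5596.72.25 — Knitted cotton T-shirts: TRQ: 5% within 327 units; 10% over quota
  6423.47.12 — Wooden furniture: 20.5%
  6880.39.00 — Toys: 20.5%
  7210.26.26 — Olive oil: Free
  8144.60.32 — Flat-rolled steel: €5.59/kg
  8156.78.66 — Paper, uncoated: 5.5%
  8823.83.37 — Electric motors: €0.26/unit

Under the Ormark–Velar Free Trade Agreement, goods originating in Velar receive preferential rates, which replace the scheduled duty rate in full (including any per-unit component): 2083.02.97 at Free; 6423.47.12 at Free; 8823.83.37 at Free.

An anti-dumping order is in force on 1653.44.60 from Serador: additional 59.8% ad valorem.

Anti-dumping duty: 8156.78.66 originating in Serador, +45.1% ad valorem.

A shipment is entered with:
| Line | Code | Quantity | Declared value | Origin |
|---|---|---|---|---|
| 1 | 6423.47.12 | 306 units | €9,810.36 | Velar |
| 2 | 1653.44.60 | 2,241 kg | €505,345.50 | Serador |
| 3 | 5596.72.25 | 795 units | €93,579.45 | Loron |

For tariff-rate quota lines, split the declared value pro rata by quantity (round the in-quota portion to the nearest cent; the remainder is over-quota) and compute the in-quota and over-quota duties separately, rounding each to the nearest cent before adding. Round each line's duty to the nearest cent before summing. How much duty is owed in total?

€458,706.92

Line 1 (6423.47.12, Velar, 306 units, €9,810.36):
Base rate for 6423.47.12 is 20.5%.
Origin Velar qualifies under the Ormark–Velar agreement and 6423.47.12 is covered: preferential rate Free applies instead.
Duty = €9,810.36 × 0% = €0.00.
Line 2 (1653.44.60, Serador, 2,241 kg, €505,345.50):
Base rate for 1653.44.60 is 29.5%.
Additional duty on 1653.44.60 from Serador: +59.8%. Applied ad valorem rate: 29.5% + 59.8% = 89.3%.
Duty = €505,345.50 × 89.3% = €451,273.53.
Line 3 (5596.72.25, Loron, 795 units, €93,579.45):
Code 5596.72.25 is under a tariff-rate quota (threshold 327 units). In-quota: 327 units at 5%; over-quota: 468 units at 10%.
Pro-rata value split: in-quota = €93,579.45 × 327/795 = €38,491.17; over-quota = €93,579.45 − €38,491.17 = €55,088.28.
In-quota duty = €38,491.17 × 5% = €1,924.56. Over-quota duty = €55,088.28 × 10% = €5,508.83.
Line duty = €1,924.56 + €5,508.83 = €7,433.39.
Total = €0.00 + €451,273.53 + €7,433.39 = €458,706.92.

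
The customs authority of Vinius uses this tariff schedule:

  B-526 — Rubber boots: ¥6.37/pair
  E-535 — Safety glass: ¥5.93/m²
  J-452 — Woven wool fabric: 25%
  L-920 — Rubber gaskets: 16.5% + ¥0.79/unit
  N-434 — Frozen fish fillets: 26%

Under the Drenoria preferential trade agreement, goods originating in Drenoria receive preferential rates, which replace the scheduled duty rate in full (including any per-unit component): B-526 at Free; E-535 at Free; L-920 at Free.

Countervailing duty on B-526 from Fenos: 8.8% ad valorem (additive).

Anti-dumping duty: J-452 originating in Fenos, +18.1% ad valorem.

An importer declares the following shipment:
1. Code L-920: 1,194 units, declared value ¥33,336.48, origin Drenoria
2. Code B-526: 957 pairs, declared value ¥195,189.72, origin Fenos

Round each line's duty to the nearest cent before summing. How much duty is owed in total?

Line 1 (L-920, Drenoria, 1,194 units, ¥33,336.48):
Base rate for L-920 is 16.5% + ¥0.79/unit.
Origin Drenoria qualifies under the Vinius–Drenoria agreement and L-920 is covered: preferential rate Free applies instead.
Duty = ¥33,336.48 × 0% = ¥0.00.
Line 2 (B-526, Fenos, 957 pairs, ¥195,189.72):
Base rate for B-526 is ¥6.37/pair.
B-526 has an FTA preferential rate, but origin Fenos is not Drenoria; base rate stands.
Additional duty on B-526 from Fenos: +8.8% ad valorem. Applied ad valorem rate = 8.8%.
Duty = ¥195,189.72 × 8.8% + 957 × ¥6.37 = ¥23,272.79.
Total = ¥0.00 + ¥23,272.79 = ¥23,272.79.

¥23,272.79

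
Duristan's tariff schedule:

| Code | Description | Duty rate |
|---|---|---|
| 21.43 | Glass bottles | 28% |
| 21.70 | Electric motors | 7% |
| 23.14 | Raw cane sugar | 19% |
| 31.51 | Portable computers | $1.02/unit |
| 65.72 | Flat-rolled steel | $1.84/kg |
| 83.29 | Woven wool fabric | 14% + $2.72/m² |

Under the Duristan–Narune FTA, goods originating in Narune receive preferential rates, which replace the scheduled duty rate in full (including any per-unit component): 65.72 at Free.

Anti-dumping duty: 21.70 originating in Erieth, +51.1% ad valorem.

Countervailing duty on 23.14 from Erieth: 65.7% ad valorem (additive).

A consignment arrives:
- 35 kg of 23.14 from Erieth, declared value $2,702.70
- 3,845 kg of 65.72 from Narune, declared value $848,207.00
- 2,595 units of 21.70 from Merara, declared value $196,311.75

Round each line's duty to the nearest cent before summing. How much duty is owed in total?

$16,031.01

Line 1 (23.14, Erieth, 35 kg, $2,702.70):
Base rate for 23.14 is 19%.
Additional duty on 23.14 from Erieth: +65.7%. Applied ad valorem rate: 19% + 65.7% = 84.7%.
Duty = $2,702.70 × 84.7% = $2,289.19.
Line 2 (65.72, Narune, 3,845 kg, $848,207.00):
Base rate for 65.72 is $1.84/kg.
Origin Narune qualifies under the Duristan–Narune agreement and 65.72 is covered: preferential rate Free applies instead.
Duty = $848,207.00 × 0% = $0.00.
Line 3 (21.70, Merara, 2,595 units, $196,311.75):
Base rate for 21.70 is 7%.
The additional-duty order on 21.70 targets Erieth, not Merara; it does not apply.
Duty = $196,311.75 × 7% = $13,741.82.
Total = $2,289.19 + $0.00 + $13,741.82 = $16,031.01.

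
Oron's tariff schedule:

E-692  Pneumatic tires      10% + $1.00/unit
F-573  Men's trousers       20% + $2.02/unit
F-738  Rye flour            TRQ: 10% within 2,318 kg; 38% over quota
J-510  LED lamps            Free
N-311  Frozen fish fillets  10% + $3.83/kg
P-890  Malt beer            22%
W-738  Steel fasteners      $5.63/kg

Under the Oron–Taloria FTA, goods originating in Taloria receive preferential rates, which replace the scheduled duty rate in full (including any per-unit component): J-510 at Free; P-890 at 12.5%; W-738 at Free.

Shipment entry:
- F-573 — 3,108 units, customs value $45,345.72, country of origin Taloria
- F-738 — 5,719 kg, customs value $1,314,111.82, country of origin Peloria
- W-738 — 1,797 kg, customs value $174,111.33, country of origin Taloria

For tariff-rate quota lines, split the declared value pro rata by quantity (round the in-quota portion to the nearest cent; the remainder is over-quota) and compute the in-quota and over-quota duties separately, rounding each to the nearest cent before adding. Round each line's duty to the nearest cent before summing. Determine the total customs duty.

Line 1 (F-573, Taloria, 3,108 units, $45,345.72):
Base rate for F-573 is 20% + $2.02/unit.
Origin Taloria is the FTA partner but F-573 is not on the preference list; base rate stands.
Duty = $45,345.72 × 20% + 3,108 × $2.02 = $15,347.30.
Line 2 (F-738, Peloria, 5,719 kg, $1,314,111.82):
Code F-738 is under a tariff-rate quota (threshold 2,318 kg). In-quota: 2,318 kg at 10%; over-quota: 3,401 kg at 38%.
Pro-rata value split: in-quota = $1,314,111.82 × 2,318/5,719 = $532,630.04; over-quota = $1,314,111.82 − $532,630.04 = $781,481.78.
In-quota duty = $532,630.04 × 10% = $53,263.00. Over-quota duty = $781,481.78 × 38% = $296,963.08.
Line duty = $53,263.00 + $296,963.08 = $350,226.08.
Line 3 (W-738, Taloria, 1,797 kg, $174,111.33):
Base rate for W-738 is $5.63/kg.
Origin Taloria qualifies under the Oron–Taloria agreement and W-738 is covered: preferential rate Free applies instead.
Duty = $174,111.33 × 0% = $0.00.
Total = $15,347.30 + $350,226.08 + $0.00 = $365,573.38.

$365,573.38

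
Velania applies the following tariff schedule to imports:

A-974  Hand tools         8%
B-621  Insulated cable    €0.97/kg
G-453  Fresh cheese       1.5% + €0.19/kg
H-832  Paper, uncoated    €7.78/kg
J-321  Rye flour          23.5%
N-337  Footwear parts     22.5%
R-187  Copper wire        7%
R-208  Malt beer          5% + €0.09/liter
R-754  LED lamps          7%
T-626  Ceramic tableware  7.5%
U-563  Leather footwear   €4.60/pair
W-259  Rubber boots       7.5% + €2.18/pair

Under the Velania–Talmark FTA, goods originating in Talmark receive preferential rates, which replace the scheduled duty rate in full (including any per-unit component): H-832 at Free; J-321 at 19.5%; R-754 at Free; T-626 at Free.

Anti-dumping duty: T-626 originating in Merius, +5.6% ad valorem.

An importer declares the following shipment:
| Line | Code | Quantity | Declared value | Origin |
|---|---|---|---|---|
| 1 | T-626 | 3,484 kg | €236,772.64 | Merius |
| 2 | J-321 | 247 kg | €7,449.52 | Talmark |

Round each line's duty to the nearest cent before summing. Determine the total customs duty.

€32,469.88

Line 1 (T-626, Merius, 3,484 kg, €236,772.64):
Base rate for T-626 is 7.5%.
T-626 has an FTA preferential rate, but origin Merius is not Talmark; base rate stands.
Additional duty on T-626 from Merius: +5.6%. Applied ad valorem rate: 7.5% + 5.6% = 13.1%.
Duty = €236,772.64 × 13.1% = €31,017.22.
Line 2 (J-321, Talmark, 247 kg, €7,449.52):
Base rate for J-321 is 23.5%.
Origin Talmark qualifies under the Velania–Talmark agreement and J-321 is covered: preferential rate 19.5% applies instead.
Duty = €7,449.52 × 19.5% = €1,452.66.
Total = €31,017.22 + €1,452.66 = €32,469.88.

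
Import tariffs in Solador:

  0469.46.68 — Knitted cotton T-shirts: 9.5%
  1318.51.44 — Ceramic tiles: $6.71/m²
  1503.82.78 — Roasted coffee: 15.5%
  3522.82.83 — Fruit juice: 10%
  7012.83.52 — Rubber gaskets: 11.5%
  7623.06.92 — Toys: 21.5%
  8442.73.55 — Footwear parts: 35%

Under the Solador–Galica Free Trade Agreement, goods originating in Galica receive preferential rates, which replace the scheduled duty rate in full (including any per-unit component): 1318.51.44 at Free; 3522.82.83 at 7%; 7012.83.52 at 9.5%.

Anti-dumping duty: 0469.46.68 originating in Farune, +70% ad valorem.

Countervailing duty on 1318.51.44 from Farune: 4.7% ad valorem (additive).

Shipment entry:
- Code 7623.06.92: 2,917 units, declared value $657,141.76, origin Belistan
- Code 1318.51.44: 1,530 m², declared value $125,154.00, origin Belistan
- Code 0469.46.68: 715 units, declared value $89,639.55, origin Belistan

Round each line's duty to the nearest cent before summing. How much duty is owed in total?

Line 1 (7623.06.92, Belistan, 2,917 units, $657,141.76):
Base rate for 7623.06.92 is 21.5%.
Duty = $657,141.76 × 21.5% = $141,285.48.
Line 2 (1318.51.44, Belistan, 1,530 m², $125,154.00):
Base rate for 1318.51.44 is $6.71/m².
1318.51.44 has an FTA preferential rate, but origin Belistan is not Galica; base rate stands.
The additional-duty order on 1318.51.44 targets Farune, not Belistan; it does not apply.
Duty = 1,530 × $6.71 = $10,266.30.
Line 3 (0469.46.68, Belistan, 715 units, $89,639.55):
Base rate for 0469.46.68 is 9.5%.
The additional-duty order on 0469.46.68 targets Farune, not Belistan; it does not apply.
Duty = $89,639.55 × 9.5% = $8,515.76.
Total = $141,285.48 + $10,266.30 + $8,515.76 = $160,067.54.

$160,067.54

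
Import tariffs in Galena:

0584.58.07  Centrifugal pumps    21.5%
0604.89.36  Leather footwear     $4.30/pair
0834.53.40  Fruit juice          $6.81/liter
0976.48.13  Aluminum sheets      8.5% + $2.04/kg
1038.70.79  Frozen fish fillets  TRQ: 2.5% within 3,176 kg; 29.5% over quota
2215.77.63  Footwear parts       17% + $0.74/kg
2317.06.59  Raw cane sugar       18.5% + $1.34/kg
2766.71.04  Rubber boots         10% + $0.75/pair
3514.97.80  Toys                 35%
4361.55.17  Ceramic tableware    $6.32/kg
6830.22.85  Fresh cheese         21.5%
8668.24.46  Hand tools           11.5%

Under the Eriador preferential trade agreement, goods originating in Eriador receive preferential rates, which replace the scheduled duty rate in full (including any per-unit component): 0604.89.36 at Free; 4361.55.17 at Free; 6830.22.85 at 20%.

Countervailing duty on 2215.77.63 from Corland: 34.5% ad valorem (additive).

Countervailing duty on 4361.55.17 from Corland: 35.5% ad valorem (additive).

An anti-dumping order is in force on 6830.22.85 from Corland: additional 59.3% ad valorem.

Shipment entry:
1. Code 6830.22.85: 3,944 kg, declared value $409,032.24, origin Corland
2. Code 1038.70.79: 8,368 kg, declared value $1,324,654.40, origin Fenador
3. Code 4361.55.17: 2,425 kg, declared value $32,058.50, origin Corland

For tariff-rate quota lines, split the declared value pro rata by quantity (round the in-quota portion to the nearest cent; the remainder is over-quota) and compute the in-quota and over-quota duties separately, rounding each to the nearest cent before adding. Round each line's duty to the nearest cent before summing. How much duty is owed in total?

Line 1 (6830.22.85, Corland, 3,944 kg, $409,032.24):
Base rate for 6830.22.85 is 21.5%.
6830.22.85 has an FTA preferential rate, but origin Corland is not Eriador; base rate stands.
Additional duty on 6830.22.85 from Corland: +59.3%. Applied ad valorem rate: 21.5% + 59.3% = 80.8%.
Duty = $409,032.24 × 80.8% = $330,498.05.
Line 2 (1038.70.79, Fenador, 8,368 kg, $1,324,654.40):
Code 1038.70.79 is under a tariff-rate quota (threshold 3,176 kg). In-quota: 3,176 kg at 2.5%; over-quota: 5,192 kg at 29.5%.
Pro-rata value split: in-quota = $1,324,654.40 × 3,176/8,368 = $502,760.80; over-quota = $1,324,654.40 − $502,760.80 = $821,893.60.
In-quota duty = $502,760.80 × 2.5% = $12,569.02. Over-quota duty = $821,893.60 × 29.5% = $242,458.61.
Line duty = $12,569.02 + $242,458.61 = $255,027.63.
Line 3 (4361.55.17, Corland, 2,425 kg, $32,058.50):
Base rate for 4361.55.17 is $6.32/kg.
4361.55.17 has an FTA preferential rate, but origin Corland is not Eriador; base rate stands.
Additional duty on 4361.55.17 from Corland: +35.5% ad valorem. Applied ad valorem rate = 35.5%.
Duty = $32,058.50 × 35.5% + 2,425 × $6.32 = $26,706.77.
Total = $330,498.05 + $255,027.63 + $26,706.77 = $612,232.45.

$612,232.45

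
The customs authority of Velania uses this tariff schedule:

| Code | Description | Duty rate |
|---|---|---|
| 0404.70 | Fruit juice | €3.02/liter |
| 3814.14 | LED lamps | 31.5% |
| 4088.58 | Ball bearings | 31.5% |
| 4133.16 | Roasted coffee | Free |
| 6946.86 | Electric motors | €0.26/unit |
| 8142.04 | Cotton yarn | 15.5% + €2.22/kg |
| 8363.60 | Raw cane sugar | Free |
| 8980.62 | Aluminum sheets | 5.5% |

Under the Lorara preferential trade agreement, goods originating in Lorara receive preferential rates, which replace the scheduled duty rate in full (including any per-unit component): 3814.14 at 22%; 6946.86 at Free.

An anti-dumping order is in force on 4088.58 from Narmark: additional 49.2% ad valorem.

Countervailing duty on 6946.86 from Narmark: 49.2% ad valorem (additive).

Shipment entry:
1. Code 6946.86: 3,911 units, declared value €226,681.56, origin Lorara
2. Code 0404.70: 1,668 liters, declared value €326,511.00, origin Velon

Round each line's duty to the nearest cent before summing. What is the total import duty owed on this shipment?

€5,037.36

Line 1 (6946.86, Lorara, 3,911 units, €226,681.56):
Base rate for 6946.86 is €0.26/unit.
Origin Lorara qualifies under the Velania–Lorara agreement and 6946.86 is covered: preferential rate Free applies instead.
The additional-duty order on 6946.86 targets Narmark, not Lorara; it does not apply.
Duty = €226,681.56 × 0% = €0.00.
Line 2 (0404.70, Velon, 1,668 liters, €326,511.00):
Base rate for 0404.70 is €3.02/liter.
Duty = 1,668 × €3.02 = €5,037.36.
Total = €0.00 + €5,037.36 = €5,037.36.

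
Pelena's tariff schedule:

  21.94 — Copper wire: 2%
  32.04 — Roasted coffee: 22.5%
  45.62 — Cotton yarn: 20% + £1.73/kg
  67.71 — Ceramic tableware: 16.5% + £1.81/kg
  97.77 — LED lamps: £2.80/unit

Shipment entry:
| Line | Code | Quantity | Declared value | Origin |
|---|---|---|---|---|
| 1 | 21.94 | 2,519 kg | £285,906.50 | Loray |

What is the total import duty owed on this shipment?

Line 1 (21.94, Loray, 2,519 kg, £285,906.50):
Base rate for 21.94 is 2%.
Duty = £285,906.50 × 2% = £5,718.13.

£5,718.13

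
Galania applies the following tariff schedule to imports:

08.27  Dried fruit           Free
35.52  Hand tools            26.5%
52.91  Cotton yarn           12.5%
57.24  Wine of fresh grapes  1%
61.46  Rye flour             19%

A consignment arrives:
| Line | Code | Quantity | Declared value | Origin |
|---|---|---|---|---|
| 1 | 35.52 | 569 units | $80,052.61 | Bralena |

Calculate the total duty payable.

$21,213.94

Line 1 (35.52, Bralena, 569 units, $80,052.61):
Base rate for 35.52 is 26.5%.
Duty = $80,052.61 × 26.5% = $21,213.94.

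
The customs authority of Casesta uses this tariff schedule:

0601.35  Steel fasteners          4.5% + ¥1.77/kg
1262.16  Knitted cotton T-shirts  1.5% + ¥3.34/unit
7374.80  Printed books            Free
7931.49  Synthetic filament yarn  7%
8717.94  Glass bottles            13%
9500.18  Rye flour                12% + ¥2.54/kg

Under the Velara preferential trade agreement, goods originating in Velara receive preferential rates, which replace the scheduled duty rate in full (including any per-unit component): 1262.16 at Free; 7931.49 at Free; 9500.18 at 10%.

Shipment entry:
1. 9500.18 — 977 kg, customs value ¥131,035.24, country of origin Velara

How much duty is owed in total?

Line 1 (9500.18, Velara, 977 kg, ¥131,035.24):
Base rate for 9500.18 is 12% + ¥2.54/kg.
Origin Velara qualifies under the Casesta–Velara agreement and 9500.18 is covered: preferential rate 10% applies instead.
Duty = ¥131,035.24 × 10% = ¥13,103.52.

¥13,103.52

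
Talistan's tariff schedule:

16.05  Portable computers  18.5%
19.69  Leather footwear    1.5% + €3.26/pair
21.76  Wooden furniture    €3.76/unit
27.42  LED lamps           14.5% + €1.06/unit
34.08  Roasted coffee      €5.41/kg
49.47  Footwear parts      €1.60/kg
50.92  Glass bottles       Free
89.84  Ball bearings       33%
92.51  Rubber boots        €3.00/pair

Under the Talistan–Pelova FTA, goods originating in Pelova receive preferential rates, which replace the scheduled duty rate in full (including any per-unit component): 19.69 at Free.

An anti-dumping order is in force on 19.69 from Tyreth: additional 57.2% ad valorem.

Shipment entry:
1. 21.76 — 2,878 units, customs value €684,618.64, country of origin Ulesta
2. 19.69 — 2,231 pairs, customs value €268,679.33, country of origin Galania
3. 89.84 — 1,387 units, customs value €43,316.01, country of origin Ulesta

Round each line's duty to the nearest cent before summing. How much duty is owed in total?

€36,418.81

Line 1 (21.76, Ulesta, 2,878 units, €684,618.64):
Base rate for 21.76 is €3.76/unit.
Duty = 2,878 × €3.76 = €10,821.28.
Line 2 (19.69, Galania, 2,231 pairs, €268,679.33):
Base rate for 19.69 is 1.5% + €3.26/pair.
19.69 has an FTA preferential rate, but origin Galania is not Pelova; base rate stands.
The additional-duty order on 19.69 targets Tyreth, not Galania; it does not apply.
Duty = €268,679.33 × 1.5% + 2,231 × €3.26 = €11,303.25.
Line 3 (89.84, Ulesta, 1,387 units, €43,316.01):
Base rate for 89.84 is 33%.
Duty = €43,316.01 × 33% = €14,294.28.
Total = €10,821.28 + €11,303.25 + €14,294.28 = €36,418.81.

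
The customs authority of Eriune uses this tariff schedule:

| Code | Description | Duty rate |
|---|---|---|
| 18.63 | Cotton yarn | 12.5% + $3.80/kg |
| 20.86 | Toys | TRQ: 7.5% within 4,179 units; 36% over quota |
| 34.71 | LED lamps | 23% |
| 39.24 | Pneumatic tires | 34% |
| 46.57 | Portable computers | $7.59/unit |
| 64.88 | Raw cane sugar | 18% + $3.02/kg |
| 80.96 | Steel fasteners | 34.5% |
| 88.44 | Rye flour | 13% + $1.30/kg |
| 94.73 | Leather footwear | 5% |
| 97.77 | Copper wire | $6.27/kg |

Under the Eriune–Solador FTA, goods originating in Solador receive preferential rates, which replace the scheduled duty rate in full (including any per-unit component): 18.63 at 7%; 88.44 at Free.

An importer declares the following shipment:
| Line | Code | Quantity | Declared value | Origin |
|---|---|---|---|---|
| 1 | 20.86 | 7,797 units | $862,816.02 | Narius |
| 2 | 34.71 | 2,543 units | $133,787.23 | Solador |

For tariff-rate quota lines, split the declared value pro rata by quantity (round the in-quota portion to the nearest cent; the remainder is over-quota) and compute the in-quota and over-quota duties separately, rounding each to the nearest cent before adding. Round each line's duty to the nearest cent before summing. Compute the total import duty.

Line 1 (20.86, Narius, 7,797 units, $862,816.02):
Code 20.86 is under a tariff-rate quota (threshold 4,179 units). In-quota: 4,179 units at 7.5%; over-quota: 3,618 units at 36%.
Pro-rata value split: in-quota = $862,816.02 × 4,179/7,797 = $462,448.14; over-quota = $862,816.02 − $462,448.14 = $400,367.88.
In-quota duty = $462,448.14 × 7.5% = $34,683.61. Over-quota duty = $400,367.88 × 36% = $144,132.44.
Line duty = $34,683.61 + $144,132.44 = $178,816.05.
Line 2 (34.71, Solador, 2,543 units, $133,787.23):
Base rate for 34.71 is 23%.
Origin Solador is the FTA partner but 34.71 is not on the preference list; base rate stands.
Duty = $133,787.23 × 23% = $30,771.06.
Total = $178,816.05 + $30,771.06 = $209,587.11.

$209,587.11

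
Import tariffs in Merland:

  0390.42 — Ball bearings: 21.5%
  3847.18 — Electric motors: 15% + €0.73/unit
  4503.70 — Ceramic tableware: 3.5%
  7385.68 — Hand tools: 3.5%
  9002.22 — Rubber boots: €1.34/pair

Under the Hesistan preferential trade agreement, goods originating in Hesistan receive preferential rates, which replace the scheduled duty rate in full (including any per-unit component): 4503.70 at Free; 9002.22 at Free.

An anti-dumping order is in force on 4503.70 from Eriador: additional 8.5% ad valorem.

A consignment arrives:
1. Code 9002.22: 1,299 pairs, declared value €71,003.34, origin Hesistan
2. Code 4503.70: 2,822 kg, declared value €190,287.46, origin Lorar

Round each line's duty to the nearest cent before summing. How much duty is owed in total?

€6,660.06

Line 1 (9002.22, Hesistan, 1,299 pairs, €71,003.34):
Base rate for 9002.22 is €1.34/pair.
Origin Hesistan qualifies under the Merland–Hesistan agreement and 9002.22 is covered: preferential rate Free applies instead.
Duty = €71,003.34 × 0% = €0.00.
Line 2 (4503.70, Lorar, 2,822 kg, €190,287.46):
Base rate for 4503.70 is 3.5%.
4503.70 has an FTA preferential rate, but origin Lorar is not Hesistan; base rate stands.
The additional-duty order on 4503.70 targets Eriador, not Lorar; it does not apply.
Duty = €190,287.46 × 3.5% = €6,660.06.
Total = €0.00 + €6,660.06 = €6,660.06.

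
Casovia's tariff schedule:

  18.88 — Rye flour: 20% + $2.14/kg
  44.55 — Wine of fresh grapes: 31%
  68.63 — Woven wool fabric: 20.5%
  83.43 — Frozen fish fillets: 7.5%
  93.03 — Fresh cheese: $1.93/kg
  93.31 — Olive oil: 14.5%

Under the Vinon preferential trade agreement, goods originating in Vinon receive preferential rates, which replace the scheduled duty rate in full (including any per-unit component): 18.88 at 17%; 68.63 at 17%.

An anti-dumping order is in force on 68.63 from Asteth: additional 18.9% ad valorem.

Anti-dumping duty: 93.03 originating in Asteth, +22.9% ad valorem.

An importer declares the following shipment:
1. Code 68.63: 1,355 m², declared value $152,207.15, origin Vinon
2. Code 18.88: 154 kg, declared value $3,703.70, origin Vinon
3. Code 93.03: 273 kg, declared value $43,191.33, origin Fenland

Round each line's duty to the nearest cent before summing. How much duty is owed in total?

Line 1 (68.63, Vinon, 1,355 m², $152,207.15):
Base rate for 68.63 is 20.5%.
Origin Vinon qualifies under the Casovia–Vinon agreement and 68.63 is covered: preferential rate 17% applies instead.
The additional-duty order on 68.63 targets Asteth, not Vinon; it does not apply.
Duty = $152,207.15 × 17% = $25,875.22.
Line 2 (18.88, Vinon, 154 kg, $3,703.70):
Base rate for 18.88 is 20% + $2.14/kg.
Origin Vinon qualifies under the Casovia–Vinon agreement and 18.88 is covered: preferential rate 17% applies instead.
Duty = $3,703.70 × 17% = $629.63.
Line 3 (93.03, Fenland, 273 kg, $43,191.33):
Base rate for 93.03 is $1.93/kg.
The additional-duty order on 93.03 targets Asteth, not Fenland; it does not apply.
Duty = 273 × $1.93 = $526.89.
Total = $25,875.22 + $629.63 + $526.89 = $27,031.74.

$27,031.74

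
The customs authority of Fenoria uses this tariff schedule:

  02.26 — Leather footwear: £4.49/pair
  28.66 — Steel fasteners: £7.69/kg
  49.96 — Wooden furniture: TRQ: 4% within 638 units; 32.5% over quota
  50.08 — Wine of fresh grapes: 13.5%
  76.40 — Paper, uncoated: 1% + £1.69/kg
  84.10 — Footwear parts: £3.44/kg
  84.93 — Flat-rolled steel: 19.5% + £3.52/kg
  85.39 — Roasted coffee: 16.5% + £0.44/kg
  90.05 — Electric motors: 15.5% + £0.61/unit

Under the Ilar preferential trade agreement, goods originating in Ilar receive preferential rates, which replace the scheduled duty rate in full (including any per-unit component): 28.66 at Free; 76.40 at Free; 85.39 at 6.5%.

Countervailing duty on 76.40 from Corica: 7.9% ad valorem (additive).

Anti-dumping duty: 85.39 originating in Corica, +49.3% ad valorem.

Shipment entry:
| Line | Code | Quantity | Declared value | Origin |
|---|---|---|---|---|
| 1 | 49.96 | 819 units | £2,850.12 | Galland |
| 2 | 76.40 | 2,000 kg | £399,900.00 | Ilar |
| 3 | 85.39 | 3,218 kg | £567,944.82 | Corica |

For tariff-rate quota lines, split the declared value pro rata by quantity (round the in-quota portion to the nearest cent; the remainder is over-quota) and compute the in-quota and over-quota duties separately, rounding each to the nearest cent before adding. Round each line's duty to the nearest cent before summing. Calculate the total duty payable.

Line 1 (49.96, Galland, 819 units, £2,850.12):
Code 49.96 is under a tariff-rate quota (threshold 638 units). In-quota: 638 units at 4%; over-quota: 181 units at 32.5%.
Pro-rata value split: in-quota = £2,850.12 × 638/819 = £2,220.24; over-quota = £2,850.12 − £2,220.24 = £629.88.
In-quota duty = £2,220.24 × 4% = £88.81. Over-quota duty = £629.88 × 32.5% = £204.71.
Line duty = £88.81 + £204.71 = £293.52.
Line 2 (76.40, Ilar, 2,000 kg, £399,900.00):
Base rate for 76.40 is 1% + £1.69/kg.
Origin Ilar qualifies under the Fenoria–Ilar agreement and 76.40 is covered: preferential rate Free applies instead.
The additional-duty order on 76.40 targets Corica, not Ilar; it does not apply.
Duty = £399,900.00 × 0% = £0.00.
Line 3 (85.39, Corica, 3,218 kg, £567,944.82):
Base rate for 85.39 is 16.5% + £0.44/kg.
85.39 has an FTA preferential rate, but origin Corica is not Ilar; base rate stands.
Additional duty on 85.39 from Corica: +49.3%. Applied ad valorem rate: 16.5% + 49.3% = 65.8%.
Duty = £567,944.82 × 65.8% + 3,218 × £0.44 = £375,123.61.
Total = £293.52 + £0.00 + £375,123.61 = £375,417.13.

£375,417.13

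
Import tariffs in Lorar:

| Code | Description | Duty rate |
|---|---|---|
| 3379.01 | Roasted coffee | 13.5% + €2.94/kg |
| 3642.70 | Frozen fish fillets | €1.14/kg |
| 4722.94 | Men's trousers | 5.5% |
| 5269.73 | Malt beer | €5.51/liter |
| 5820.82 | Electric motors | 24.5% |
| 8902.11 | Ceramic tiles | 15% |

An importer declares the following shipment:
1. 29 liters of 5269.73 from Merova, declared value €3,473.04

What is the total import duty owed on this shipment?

€159.79

Line 1 (5269.73, Merova, 29 liters, €3,473.04):
Base rate for 5269.73 is €5.51/liter.
Duty = 29 × €5.51 = €159.79.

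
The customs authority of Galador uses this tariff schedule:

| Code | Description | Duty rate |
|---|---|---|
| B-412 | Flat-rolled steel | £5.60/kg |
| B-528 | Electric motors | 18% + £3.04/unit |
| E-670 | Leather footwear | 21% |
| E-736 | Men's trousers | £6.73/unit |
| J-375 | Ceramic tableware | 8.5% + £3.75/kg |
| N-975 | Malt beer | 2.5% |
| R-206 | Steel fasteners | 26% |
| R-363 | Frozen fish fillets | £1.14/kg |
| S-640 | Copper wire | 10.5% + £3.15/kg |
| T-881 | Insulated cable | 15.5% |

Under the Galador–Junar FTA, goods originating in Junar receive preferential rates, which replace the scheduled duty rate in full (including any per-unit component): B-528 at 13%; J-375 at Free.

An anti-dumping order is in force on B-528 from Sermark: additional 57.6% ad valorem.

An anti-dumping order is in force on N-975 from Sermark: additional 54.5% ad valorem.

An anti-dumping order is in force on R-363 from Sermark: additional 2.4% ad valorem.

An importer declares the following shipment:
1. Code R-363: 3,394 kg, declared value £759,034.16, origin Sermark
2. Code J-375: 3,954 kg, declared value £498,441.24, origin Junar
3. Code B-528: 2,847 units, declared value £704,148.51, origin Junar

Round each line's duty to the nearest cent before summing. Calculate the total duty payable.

Line 1 (R-363, Sermark, 3,394 kg, £759,034.16):
Base rate for R-363 is £1.14/kg.
Additional duty on R-363 from Sermark: +2.4% ad valorem. Applied ad valorem rate = 2.4%.
Duty = £759,034.16 × 2.4% + 3,394 × £1.14 = £22,085.98.
Line 2 (J-375, Junar, 3,954 kg, £498,441.24):
Base rate for J-375 is 8.5% + £3.75/kg.
Origin Junar qualifies under the Galador–Junar agreement and J-375 is covered: preferential rate Free applies instead.
Duty = £498,441.24 × 0% = £0.00.
Line 3 (B-528, Junar, 2,847 units, £704,148.51):
Base rate for B-528 is 18% + £3.04/unit.
Origin Junar qualifies under the Galador–Junar agreement and B-528 is covered: preferential rate 13% applies instead.
The additional-duty order on B-528 targets Sermark, not Junar; it does not apply.
Duty = £704,148.51 × 13% = £91,539.31.
Total = £22,085.98 + £0.00 + £91,539.31 = £113,625.29.

£113,625.29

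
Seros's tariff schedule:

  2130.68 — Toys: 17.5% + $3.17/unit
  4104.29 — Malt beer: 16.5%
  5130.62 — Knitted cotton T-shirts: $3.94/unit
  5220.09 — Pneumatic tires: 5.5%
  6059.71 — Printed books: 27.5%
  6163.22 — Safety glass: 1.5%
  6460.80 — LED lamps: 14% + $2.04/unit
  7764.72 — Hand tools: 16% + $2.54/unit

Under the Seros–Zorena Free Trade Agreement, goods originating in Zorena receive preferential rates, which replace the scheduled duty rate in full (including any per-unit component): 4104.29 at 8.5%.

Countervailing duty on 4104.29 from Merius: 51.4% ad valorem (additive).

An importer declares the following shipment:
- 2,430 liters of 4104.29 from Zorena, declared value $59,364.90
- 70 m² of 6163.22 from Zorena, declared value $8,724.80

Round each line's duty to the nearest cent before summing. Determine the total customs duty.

Line 1 (4104.29, Zorena, 2,430 liters, $59,364.90):
Base rate for 4104.29 is 16.5%.
Origin Zorena qualifies under the Seros–Zorena agreement and 4104.29 is covered: preferential rate 8.5% applies instead.
The additional-duty order on 4104.29 targets Merius, not Zorena; it does not apply.
Duty = $59,364.90 × 8.5% = $5,046.02.
Line 2 (6163.22, Zorena, 70 m², $8,724.80):
Base rate for 6163.22 is 1.5%.
Origin Zorena is the FTA partner but 6163.22 is not on the preference list; base rate stands.
Duty = $8,724.80 × 1.5% = $130.87.
Total = $5,046.02 + $130.87 = $5,176.89.

$5,176.89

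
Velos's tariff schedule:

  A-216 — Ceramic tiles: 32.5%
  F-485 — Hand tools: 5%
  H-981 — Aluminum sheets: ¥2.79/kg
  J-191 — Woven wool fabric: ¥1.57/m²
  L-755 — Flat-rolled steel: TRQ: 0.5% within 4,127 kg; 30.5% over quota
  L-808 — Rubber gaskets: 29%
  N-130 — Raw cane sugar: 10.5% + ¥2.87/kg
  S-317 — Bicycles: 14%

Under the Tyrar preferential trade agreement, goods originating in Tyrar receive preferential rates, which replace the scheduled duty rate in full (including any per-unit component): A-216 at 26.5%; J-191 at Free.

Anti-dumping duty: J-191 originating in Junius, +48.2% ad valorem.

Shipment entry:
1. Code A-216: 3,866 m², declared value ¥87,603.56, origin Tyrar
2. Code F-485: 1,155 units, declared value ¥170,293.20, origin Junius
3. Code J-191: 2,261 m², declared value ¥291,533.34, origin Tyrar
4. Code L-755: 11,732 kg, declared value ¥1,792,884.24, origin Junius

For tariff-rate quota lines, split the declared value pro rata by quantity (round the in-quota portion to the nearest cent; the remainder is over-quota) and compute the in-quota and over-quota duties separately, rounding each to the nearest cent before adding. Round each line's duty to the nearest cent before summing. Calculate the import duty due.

Line 1 (A-216, Tyrar, 3,866 m², ¥87,603.56):
Base rate for A-216 is 32.5%.
Origin Tyrar qualifies under the Velos–Tyrar agreement and A-216 is covered: preferential rate 26.5% applies instead.
Duty = ¥87,603.56 × 26.5% = ¥23,214.94.
Line 2 (F-485, Junius, 1,155 units, ¥170,293.20):
Base rate for F-485 is 5%.
Duty = ¥170,293.20 × 5% = ¥8,514.66.
Line 3 (J-191, Tyrar, 2,261 m², ¥291,533.34):
Base rate for J-191 is ¥1.57/m².
Origin Tyrar qualifies under the Velos–Tyrar agreement and J-191 is covered: preferential rate Free applies instead.
The additional-duty order on J-191 targets Junius, not Tyrar; it does not apply.
Duty = ¥291,533.34 × 0% = ¥0.00.
Line 4 (L-755, Junius, 11,732 kg, ¥1,792,884.24):
Code L-755 is under a tariff-rate quota (threshold 4,127 kg). In-quota: 4,127 kg at 0.5%; over-quota: 7,605 kg at 30.5%.
Pro-rata value split: in-quota = ¥1,792,884.24 × 4,127/11,732 = ¥630,688.14; over-quota = ¥1,792,884.24 − ¥630,688.14 = ¥1,162,196.10.
In-quota duty = ¥630,688.14 × 0.5% = ¥3,153.44. Over-quota duty = ¥1,162,196.10 × 30.5% = ¥354,469.81.
Line duty = ¥3,153.44 + ¥354,469.81 = ¥357,623.25.
Total = ¥23,214.94 + ¥8,514.66 + ¥0.00 + ¥357,623.25 = ¥389,352.85.

¥389,352.85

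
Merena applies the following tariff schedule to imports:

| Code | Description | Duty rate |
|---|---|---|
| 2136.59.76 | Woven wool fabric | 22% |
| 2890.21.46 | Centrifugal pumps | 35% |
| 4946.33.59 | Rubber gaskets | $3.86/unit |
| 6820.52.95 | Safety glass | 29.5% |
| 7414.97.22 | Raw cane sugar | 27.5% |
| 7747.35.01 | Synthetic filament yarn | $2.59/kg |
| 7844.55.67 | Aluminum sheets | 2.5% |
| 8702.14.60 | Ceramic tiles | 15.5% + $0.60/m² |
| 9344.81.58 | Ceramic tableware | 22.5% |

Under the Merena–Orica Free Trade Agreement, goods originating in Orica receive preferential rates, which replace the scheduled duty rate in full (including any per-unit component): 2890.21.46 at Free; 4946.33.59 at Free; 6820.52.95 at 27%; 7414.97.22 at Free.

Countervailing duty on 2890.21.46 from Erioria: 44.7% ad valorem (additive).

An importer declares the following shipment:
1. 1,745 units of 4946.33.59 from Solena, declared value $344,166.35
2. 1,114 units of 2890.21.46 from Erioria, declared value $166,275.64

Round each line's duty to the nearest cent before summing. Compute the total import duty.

$139,257.39

Line 1 (4946.33.59, Solena, 1,745 units, $344,166.35):
Base rate for 4946.33.59 is $3.86/unit.
4946.33.59 has an FTA preferential rate, but origin Solena is not Orica; base rate stands.
Duty = 1,745 × $3.86 = $6,735.70.
Line 2 (2890.21.46, Erioria, 1,114 units, $166,275.64):
Base rate for 2890.21.46 is 35%.
2890.21.46 has an FTA preferential rate, but origin Erioria is not Orica; base rate stands.
Additional duty on 2890.21.46 from Erioria: +44.7%. Applied ad valorem rate: 35% + 44.7% = 79.7%.
Duty = $166,275.64 × 79.7% = $132,521.69.
Total = $6,735.70 + $132,521.69 = $139,257.39.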